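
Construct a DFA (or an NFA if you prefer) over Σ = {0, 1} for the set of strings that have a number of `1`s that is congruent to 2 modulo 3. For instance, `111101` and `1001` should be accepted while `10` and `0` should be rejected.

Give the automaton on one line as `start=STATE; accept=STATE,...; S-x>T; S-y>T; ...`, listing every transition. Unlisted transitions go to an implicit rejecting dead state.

start=q0; accept=q2; q0-0>q0; q0-1>q1; q1-0>q1; q1-1>q2; q2-0>q2; q2-1>q0

The only thing that matters is how many `1`s have appeared, reduced mod 3. Use one state per residue: q0 for 0, …, q2 for 2. Reading `1` moves to the next residue; anything else stays put. q2 is accepting.
3 states suffice.
        0   1  
>  q0   q0  q1 
   q1   q1  q2 
 * q2   q2  q0 
(> = start, * = accepting)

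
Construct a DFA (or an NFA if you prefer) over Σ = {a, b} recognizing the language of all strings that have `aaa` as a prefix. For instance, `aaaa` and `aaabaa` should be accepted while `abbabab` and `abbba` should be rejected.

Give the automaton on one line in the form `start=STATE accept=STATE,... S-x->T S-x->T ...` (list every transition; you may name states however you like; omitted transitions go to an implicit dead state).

start=q0 accept=q3 q0-a->q1 q0-b->q4 q1-a->q2 q1-b->q4 q2-a->q3 q2-b->q4 q3-a->q3 q3-b->q3 q4-a->q4 q4-b->q4

Check the first 3 symbols one by one: q0 through q2 record how many have matched `aaa` so far; any wrong symbol goes to the dead state q4. After all 3 match we enter the accepting sink q3.
5 states suffice.
        a   b  
>  q0   q1  q4 
   q1   q2  q4 
   q2   q3  q4 
 * q3   q3  q3 
   q4   q4  q4 
(> = start, * = accepting)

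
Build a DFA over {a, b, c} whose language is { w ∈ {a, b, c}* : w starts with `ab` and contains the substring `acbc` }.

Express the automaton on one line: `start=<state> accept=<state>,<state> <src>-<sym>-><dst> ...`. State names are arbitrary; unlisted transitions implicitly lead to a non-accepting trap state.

Run two small machines in parallel and take their product. The first has 4 states tracking whether the input so far still matches the prefix `ab`; the second has 5 states tracking whether and how much of `acbc` has been seen. A product state is a pair (one from each), accepting exactly when both do. Equivalent product states are then merged.
With 8 states:
        a   b   c  
>  q0   q1  q2  q2 
   q1   q2  q3  q2 
   q2   q2  q2  q2 
   q3   q4  q3  q3 
   q4   q4  q3  q5 
   q5   q4  q6  q3 
   q6   q4  q3  q7 
 * q7   q7  q7  q7 
(> = start, * = accepting)

start=q0 accept=q7 q0-a->q1 q0-b->q2 q0-c->q2 q1-a->q2 q1-b->q3 q1-c->q2 q2-a->q2 q2-b->q2 q2-c->q2 q3-a->q4 q3-b->q3 q3-c->q3 q4-a->q4 q4-b->q3 q4-c->q5 q5-a->q4 q5-b->q6 q5-c->q3 q6-a->q4 q6-b->q3 q6-c->q7 q7-a->q7 q7-b->q7 q7-c->q7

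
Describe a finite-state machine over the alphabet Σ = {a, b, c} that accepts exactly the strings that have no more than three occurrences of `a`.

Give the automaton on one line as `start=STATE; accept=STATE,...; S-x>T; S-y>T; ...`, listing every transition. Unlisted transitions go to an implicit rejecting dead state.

start=S0; accept=S0,S1,S2,S3; S0-a>S1; S0-b>S0; S0-c>S0; S1-a>S2; S1-b>S1; S1-c>S1; S2-a>S3; S2-b>S2; S2-c>S2; S3-a>S4; S3-b>S3; S3-c>S3; S4-a>S4; S4-b>S4; S4-c>S4

Only the number of `a`s matters, and only up to 4. Make a chain S0 → S1 → S2 → S3 → S4 advanced by each `a` (with S4 absorbing); every other symbol self-loops. The accepting set is {S0, S1, S2, S3}.
A 5-state machine:
        a   b   c  
>* S0   S1  S0  S0 
 * S1   S2  S1  S1 
 * S2   S3  S2  S2 
 * S3   S4  S3  S3 
   S4   S4  S4  S4 
(> = start, * = accepting)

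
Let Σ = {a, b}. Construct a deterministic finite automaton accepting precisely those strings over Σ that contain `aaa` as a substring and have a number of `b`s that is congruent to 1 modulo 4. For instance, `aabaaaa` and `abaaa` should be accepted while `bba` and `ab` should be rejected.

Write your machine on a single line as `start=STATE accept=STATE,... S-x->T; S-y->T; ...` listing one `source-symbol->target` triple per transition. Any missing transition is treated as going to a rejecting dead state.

Handle the two conditions separately and then intersect. The first has 4 states tracking whether and how much of `aaa` has been seen; the second has 4 states tracking the count of `b`s modulo 4. A product state is a pair (one from each), accepting exactly when both do.
With 16 states:
          a    b  
>  s0     s1   s2 
   s1     s3   s2 
   s2     s4   s5 
   s3     s6   s2 
   s4     s7   s5 
   s5     s8   s9 
   s6     s6  s10 
   s7    s10   s5 
   s8    s11   s9 
   s9    s12   s0 
 * s10   s10  s13 
   s11   s13   s9 
   s12   s14   s0 
   s13   s13  s15 
   s14   s15   s0 
   s15   s15   s6 
(> = start, * = accepting)

start=s0; accept=s10; s0-a->s1; s0-b->s2; s1-a->s3; s1-b->s2; s2-a->s4; s2-b->s5; s3-a->s6; s3-b->s2; s4-a->s7; s4-b->s5; s5-a->s8; s5-b->s9; s6-a->s6; s6-b->s10; s7-a->s10; s7-b->s5; s8-a->s11; s8-b->s9; s9-a->s12; s9-b->s0; s10-a->s10; s10-b->s13; s11-a->s13; s11-b->s9; s12-a->s14; s12-b->s0; s13-a->s13; s13-b->s15; s14-a->s15; s14-b->s0; s15-a->s15; s15-b->s6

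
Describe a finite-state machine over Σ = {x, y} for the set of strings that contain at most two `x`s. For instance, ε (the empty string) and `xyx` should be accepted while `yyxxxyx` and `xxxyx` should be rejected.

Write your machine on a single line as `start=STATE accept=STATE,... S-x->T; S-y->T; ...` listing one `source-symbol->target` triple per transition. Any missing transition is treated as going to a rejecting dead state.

Count `x`s, saturating at 3: states q0 through q2 mean 0 through 2 `x`s seen; q3 means more than 2. Each `x` increments (capped at q3); other symbols loop. Accept from {q0, q1, q2}.
4 states suffice.
        x   y  
>* q0   q1  q0 
 * q1   q2  q1 
 * q2   q3  q2 
   q3   q3  q3 
(> = start, * = accepting)

start=q0; accept=q0,q1,q2; q0-x->q1; q0-y->q0; q1-x->q2; q1-y->q1; q2-x->q3; q2-y->q2; q3-x->q3; q3-y->q3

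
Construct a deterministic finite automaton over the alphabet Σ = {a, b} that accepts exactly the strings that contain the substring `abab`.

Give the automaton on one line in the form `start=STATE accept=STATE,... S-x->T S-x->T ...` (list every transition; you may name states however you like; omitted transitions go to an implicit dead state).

start=q0 accept=q4 q0-a->q1 q0-b->q0 q1-a->q1 q1-b->q2 q2-a->q3 q2-b->q0 q3-a->q1 q3-b->q4 q4-a->q4 q4-b->q4

States q0..q3 record the length of the longest prefix of `abab` that matches the current input suffix. Reaching q4 means `abab` has been seen, and we stay there forever. Accept from q4.
5 states suffice.
        a   b  
>  q0   q1  q0 
   q1   q1  q2 
   q2   q3  q0 
   q3   q1  q4 
 * q4   q4  q4 
(> = start, * = accepting)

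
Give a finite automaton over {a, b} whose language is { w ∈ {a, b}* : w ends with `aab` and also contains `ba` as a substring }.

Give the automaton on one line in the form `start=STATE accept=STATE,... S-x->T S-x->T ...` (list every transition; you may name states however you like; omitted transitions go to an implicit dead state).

Run two small machines in parallel and take their product. One (4 states) tracks how much of the suffix `aab` has currently been matched; the other (3 states) tracks whether and how much of `ba` has been seen. Each combined state is a pair, one component from each; accept when both components accept. After merging equivalent states the machine shrinks.
        a   b  
>  S0   S0  S1 
   S1   S2  S1 
   S2   S3  S1 
   S3   S3  S4 
 * S4   S2  S1 
(> = start, * = accepting)

start=S0 accept=S4 S0-a->S0 S0-b->S1 S1-a->S2 S1-b->S1 S2-a->S3 S2-b->S1 S3-a->S3 S3-b->S4 S4-a->S2 S4-b->S1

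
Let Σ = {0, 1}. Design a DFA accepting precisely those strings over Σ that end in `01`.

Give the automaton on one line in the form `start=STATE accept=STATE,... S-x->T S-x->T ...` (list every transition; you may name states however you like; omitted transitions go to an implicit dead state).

start=S0 accept=S2 S0-0->S1 S0-1->S0 S1-0->S1 S1-1->S2 S2-0->S1 S2-1->S0

Remember how much of `01` the current input suffix matches. State S0 means no match yet; S1 means the last symbol is `0`; S2 means the last 2 symbols are `01`. Only S2 accepts. On a mismatch, fall back to the longest proper suffix that is still a prefix of `01`.
With 3 states:
        0   1  
>  S0   S1  S0 
   S1   S1  S2 
 * S2   S1  S0 
(> = start, * = accepting)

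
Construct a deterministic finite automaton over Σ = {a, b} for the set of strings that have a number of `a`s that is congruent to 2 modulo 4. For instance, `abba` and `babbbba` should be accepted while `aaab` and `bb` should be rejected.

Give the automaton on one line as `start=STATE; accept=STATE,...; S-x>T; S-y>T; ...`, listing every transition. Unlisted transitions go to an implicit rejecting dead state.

start=q0; accept=q2; q0-a>q1; q0-b>q0; q1-a>q2; q1-b>q1; q2-a>q3; q2-b>q2; q3-a>q0; q3-b>q3

Keep the running count of `a`s modulo 4: each `a` advances along the cycle q0 → q1 → q2 → q3 → q0 while other symbols loop. Accept at q2.
A 4-state machine:
        a   b  
>  q0   q1  q0 
   q1   q2  q1 
 * q2   q3  q2 
   q3   q0  q3 
(> = start, * = accepting)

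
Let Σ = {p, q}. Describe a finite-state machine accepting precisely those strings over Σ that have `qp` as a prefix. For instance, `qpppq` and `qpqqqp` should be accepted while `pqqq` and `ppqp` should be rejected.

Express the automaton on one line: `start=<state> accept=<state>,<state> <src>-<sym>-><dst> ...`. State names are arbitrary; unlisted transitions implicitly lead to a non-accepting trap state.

Check the first 2 symbols one by one: s0 through s1 record how many have matched `qp` so far; any wrong symbol goes to the dead state s3. After all 2 match we enter the accepting sink s2.
With 4 states:
        p   q  
>  s0   s3  s1 
   s1   s2  s3 
 * s2   s2  s2 
   s3   s3  s3 
(> = start, * = accepting)

start=s0 accept=s2 s0-p->s3 s0-q->s1 s1-p->s2 s1-q->s3 s2-p->s2 s2-q->s2 s3-p->s3 s3-q->s3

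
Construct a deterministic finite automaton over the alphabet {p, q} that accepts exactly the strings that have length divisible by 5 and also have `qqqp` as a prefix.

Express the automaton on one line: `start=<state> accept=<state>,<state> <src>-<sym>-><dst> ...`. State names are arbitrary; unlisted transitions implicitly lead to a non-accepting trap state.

Run two small machines in parallel and take their product. The first has 5 states tracking the input length modulo 5; the second has 6 states tracking whether the input so far still matches the prefix `qqqp`. A product state is a pair (one from each), accepting exactly when both do. After merging equivalent states the machine shrinks.
10 states suffice.
        p   q  
>  S0   S1  S2 
   S1   S1  S1 
   S2   S1  S3 
   S3   S1  S4 
   S4   S5  S1 
   S5   S6  S6 
 * S6   S7  S7 
   S7   S8  S8 
   S8   S9  S9 
   S9   S5  S5 
(> = start, * = accepting)

start=S0 accept=S6 S0-p->S1 S0-q->S2 S1-p->S1 S1-q->S1 S2-p->S1 S2-q->S3 S3-p->S1 S3-q->S4 S4-p->S5 S4-q->S1 S5-p->S6 S5-q->S6 S6-p->S7 S6-q->S7 S7-p->S8 S7-q->S8 S8-p->S9 S8-q->S9 S9-p->S5 S9-q->S5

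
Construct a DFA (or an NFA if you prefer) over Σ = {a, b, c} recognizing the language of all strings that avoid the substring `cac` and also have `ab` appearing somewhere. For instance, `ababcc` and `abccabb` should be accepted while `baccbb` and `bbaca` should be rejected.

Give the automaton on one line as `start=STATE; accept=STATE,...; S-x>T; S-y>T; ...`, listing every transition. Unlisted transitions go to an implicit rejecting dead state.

start=s0; accept=s3,s5,s7; s0-a>s1; s0-b>s0; s0-c>s2; s1-a>s1; s1-b>s3; s1-c>s2; s2-a>s4; s2-b>s0; s2-c>s2; s3-a>s3; s3-b>s3; s3-c>s5; s4-a>s1; s4-b>s3; s4-c>s6; s5-a>s7; s5-b>s3; s5-c>s5; s6-a>s8; s6-b>s6; s6-c>s6; s7-a>s3; s7-b>s3; s7-c>s9; s8-a>s8; s8-b>s9; s8-c>s6; s9-a>s9; s9-b>s9; s9-c>s9

Handle the two conditions separately and then intersect. One (4 states) tracks partial matches of the forbidden pattern `cac`; the other (3 states) tracks whether and how much of `ab` has been seen. Each combined state is a pair, one component from each; accept when both components accept.
        a   b   c  
>  s0   s1  s0  s2 
   s1   s1  s3  s2 
   s2   s4  s0  s2 
 * s3   s3  s3  s5 
   s4   s1  s3  s6 
 * s5   s7  s3  s5 
   s6   s8  s6  s6 
 * s7   s3  s3  s9 
   s8   s8  s9  s6 
   s9   s9  s9  s9 
(> = start, * = accepting)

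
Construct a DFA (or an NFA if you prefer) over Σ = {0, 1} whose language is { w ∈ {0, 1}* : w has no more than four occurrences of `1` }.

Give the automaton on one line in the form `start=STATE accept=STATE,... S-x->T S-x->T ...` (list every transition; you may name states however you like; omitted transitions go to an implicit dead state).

start=q0 accept=q0,q1,q2,q3,q4 q0-0->q0 q0-1->q1 q1-0->q1 q1-1->q2 q2-0->q2 q2-1->q3 q3-0->q3 q3-1->q4 q4-0->q4 q4-1->q5 q5-0->q5 q5-1->q5

Only the number of `1`s matters, and only up to 5. Make a chain q0 → q1 → q2 → q3 → q4 → q5 advanced by each `1` (with q5 absorbing); every other symbol self-loops. The accepting set is {q0, q1, q2, q3, q4}.
A 6-state machine:
        0   1  
>* q0   q0  q1 
 * q1   q1  q2 
 * q2   q2  q3 
 * q3   q3  q4 
 * q4   q4  q5 
   q5   q5  q5 
(> = start, * = accepting)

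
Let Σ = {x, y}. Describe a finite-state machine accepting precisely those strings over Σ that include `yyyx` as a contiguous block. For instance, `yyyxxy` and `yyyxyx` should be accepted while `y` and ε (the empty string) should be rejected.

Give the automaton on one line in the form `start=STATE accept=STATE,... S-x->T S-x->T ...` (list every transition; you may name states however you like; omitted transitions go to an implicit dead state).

start=A accept=E A-x->A A-y->B B-x->A B-y->C C-x->A C-y->D D-x->E D-y->D E-x->E E-y->E

Track how much of `yyyx` has been matched so far: state A is no progress, E is the absorbing accept state reached once `yyyx` has occurred. Intermediate states record partial matches; on a mismatch, fall back to the longest reusable overlap.
A 5-state machine:
       x  y 
>  A   A  B 
   B   A  C 
   C   A  D 
   D   E  D 
 * E   E  E 
(> = start, * = accepting)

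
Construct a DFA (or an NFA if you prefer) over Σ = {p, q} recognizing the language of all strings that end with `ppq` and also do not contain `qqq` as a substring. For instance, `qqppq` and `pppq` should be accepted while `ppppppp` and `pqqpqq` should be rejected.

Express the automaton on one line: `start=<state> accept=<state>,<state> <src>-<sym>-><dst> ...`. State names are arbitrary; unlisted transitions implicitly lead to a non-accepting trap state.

Run two small machines in parallel and take their product. The first has 4 states tracking how much of the suffix `ppq` has currently been matched; the second has 4 states tracking partial matches of the forbidden pattern `qqq`. A product state is a pair (one from each), accepting exactly when both do. Minimizing collapses redundant product states.
7 states suffice.
       p  q 
>  A   B  C 
   B   D  C 
   C   B  E 
   D   D  F 
   E   B  G 
 * F   B  E 
   G   G  G 
(> = start, * = accepting)

start=A accept=F A-p->B A-q->C B-p->D B-q->C C-p->B C-q->E D-p->D D-q->F E-p->B E-q->G F-p->B F-q->E G-p->G G-q->G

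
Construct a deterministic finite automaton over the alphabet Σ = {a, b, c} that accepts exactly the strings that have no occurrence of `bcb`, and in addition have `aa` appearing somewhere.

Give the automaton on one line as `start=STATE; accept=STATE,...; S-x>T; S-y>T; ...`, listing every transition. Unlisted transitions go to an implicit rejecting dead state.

start=s0; accept=s3,s5,s7; s0-a>s1; s0-b>s2; s0-c>s0; s1-a>s3; s1-b>s2; s1-c>s0; s2-a>s1; s2-b>s2; s2-c>s4; s3-a>s3; s3-b>s5; s3-c>s3; s4-a>s1; s4-b>s6; s4-c>s0; s5-a>s3; s5-b>s5; s5-c>s7; s6-a>s6; s6-b>s6; s6-c>s6; s7-a>s3; s7-b>s6; s7-c>s3

Build one automaton per condition and run them in lockstep. The first has 4 states tracking partial matches of the forbidden pattern `bcb`; the second has 3 states tracking whether and how much of `aa` has been seen. A product state is a pair (one from each), accepting exactly when both do. Equivalent product states are then merged.
8 states suffice.
        a   b   c  
>  s0   s1  s2  s0 
   s1   s3  s2  s0 
   s2   s1  s2  s4 
 * s3   s3  s5  s3 
   s4   s1  s6  s0 
 * s5   s3  s5  s7 
   s6   s6  s6  s6 
 * s7   s3  s6  s3 
(> = start, * = accepting)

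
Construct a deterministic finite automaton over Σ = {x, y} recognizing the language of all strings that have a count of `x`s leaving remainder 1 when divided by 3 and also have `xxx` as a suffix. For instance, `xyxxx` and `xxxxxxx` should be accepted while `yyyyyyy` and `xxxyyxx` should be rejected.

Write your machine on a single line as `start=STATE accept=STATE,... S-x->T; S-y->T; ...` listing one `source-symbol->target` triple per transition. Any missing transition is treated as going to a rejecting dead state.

start=S0; accept=S7; S0-x->S1; S0-y->S0; S1-x->S2; S1-y->S3; S2-x->S4; S2-y->S5; S3-x->S6; S3-y->S3; S4-x->S7; S4-y->S0; S5-x->S8; S5-y->S5; S6-x->S9; S6-y->S5; S7-x->S10; S7-y->S3; S8-x->S11; S8-y->S0; S9-x->S7; S9-y->S0; S10-x->S4; S10-y->S5; S11-x->S10; S11-y->S3

Build one automaton per condition and run them in lockstep. One (3 states) tracks the count of `x`s modulo 3; the other (4 states) tracks how much of the suffix `xxx` has currently been matched. Each combined state is a pair, one component from each; accept when both components accept.
          x    y  
>  S0     S1   S0 
   S1     S2   S3 
   S2     S4   S5 
   S3     S6   S3 
   S4     S7   S0 
   S5     S8   S5 
   S6     S9   S5 
 * S7    S10   S3 
   S8    S11   S0 
   S9     S7   S0 
   S10    S4   S5 
   S11   S10   S3 
(> = start, * = accepting)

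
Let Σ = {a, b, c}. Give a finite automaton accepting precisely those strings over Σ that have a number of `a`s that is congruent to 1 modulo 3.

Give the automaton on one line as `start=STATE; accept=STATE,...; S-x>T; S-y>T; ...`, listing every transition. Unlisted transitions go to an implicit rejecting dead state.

start=s0; accept=s1; s0-a>s1; s0-b>s0; s0-c>s0; s1-a>s2; s1-b>s1; s1-c>s1; s2-a>s0; s2-b>s2; s2-c>s2

Keep the running count of `a`s modulo 3: each `a` advances along the cycle s0 → s1 → s2 → s0 while other symbols loop. Accept at s1.
A 3-state machine:
        a   b   c  
>  s0   s1  s0  s0 
 * s1   s2  s1  s1 
   s2   s0  s2  s2 
(> = start, * = accepting)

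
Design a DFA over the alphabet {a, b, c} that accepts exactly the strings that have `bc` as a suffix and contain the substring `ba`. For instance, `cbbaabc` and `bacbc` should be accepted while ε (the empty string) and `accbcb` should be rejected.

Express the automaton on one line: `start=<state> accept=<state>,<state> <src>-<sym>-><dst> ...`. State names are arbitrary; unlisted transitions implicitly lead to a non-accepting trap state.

start=S0 accept=S4 S0-a->S0 S0-b->S1 S0-c->S0 S1-a->S2 S1-b->S1 S1-c->S0 S2-a->S2 S2-b->S3 S2-c->S2 S3-a->S2 S3-b->S3 S3-c->S4 S4-a->S2 S4-b->S3 S4-c->S2

Build one automaton per condition and run them in lockstep. One (3 states) tracks how much of the suffix `bc` has currently been matched; the other (3 states) tracks whether and how much of `ba` has been seen. Each combined state is a pair, one component from each; accept when both components accept. Equivalent product states are then merged.
With 5 states:
        a   b   c  
>  S0   S0  S1  S0 
   S1   S2  S1  S0 
   S2   S2  S3  S2 
   S3   S2  S3  S4 
 * S4   S2  S3  S2 
(> = start, * = accepting)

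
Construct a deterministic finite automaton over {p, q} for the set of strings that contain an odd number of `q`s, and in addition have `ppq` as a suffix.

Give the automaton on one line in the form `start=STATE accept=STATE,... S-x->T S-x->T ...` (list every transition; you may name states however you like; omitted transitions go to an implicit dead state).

start=S0 accept=S4 S0-p->S1 S0-q->S2 S1-p->S3 S1-q->S2 S2-p->S2 S2-q->S0 S3-p->S3 S3-q->S4 S4-p->S2 S4-q->S0

Run two small machines in parallel and take their product. One (2 states) tracks the count of `q`s modulo 2; the other (4 states) tracks how much of the suffix `ppq` has currently been matched. Each combined state is a pair, one component from each; accept when both components accept. Equivalent product states are then merged.
A 5-state machine:
        p   q  
>  S0   S1  S2 
   S1   S3  S2 
   S2   S2  S0 
   S3   S3  S4 
 * S4   S2  S0 
(> = start, * = accepting)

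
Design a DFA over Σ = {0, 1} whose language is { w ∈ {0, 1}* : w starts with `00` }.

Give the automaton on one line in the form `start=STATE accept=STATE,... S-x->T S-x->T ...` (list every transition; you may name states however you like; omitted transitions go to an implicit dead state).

Walk along `00` while the input agrees: from q0 take `0` to q1, and so on. Any deviation drops to the rejecting sink q3. Once q2 is reached the prefix is confirmed and every continuation is accepted.
        0   1  
>  q0   q1  q3 
   q1   q2  q3 
 * q2   q2  q2 
   q3   q3  q3 
(> = start, * = accepting)

start=q0 accept=q2 q0-0->q1 q0-1->q3 q1-0->q2 q1-1->q3 q2-0->q2 q2-1->q2 q3-0->q3 q3-1->q3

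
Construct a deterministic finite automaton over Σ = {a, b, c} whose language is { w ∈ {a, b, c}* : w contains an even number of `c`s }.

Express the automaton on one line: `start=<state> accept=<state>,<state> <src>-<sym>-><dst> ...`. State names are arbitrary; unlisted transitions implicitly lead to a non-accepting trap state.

start=q0 accept=q0 q0-a->q0 q0-b->q0 q0-c->q1 q1-a->q1 q1-b->q1 q1-c->q0

Keep the running count of `c`s modulo 2: each `c` advances along the cycle q0 → q1 → q0 while other symbols loop. Accept at q0.
With 2 states:
        a   b   c  
>* q0   q0  q0  q1 
   q1   q1  q1  q0 
(> = start, * = accepting)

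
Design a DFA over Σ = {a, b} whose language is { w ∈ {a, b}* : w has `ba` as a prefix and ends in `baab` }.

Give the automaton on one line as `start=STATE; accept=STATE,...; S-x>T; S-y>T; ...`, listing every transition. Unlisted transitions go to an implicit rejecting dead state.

Handle the two conditions separately and then intersect. The first has 4 states tracking whether the input so far still matches the prefix `ba`; the second has 5 states tracking how much of the suffix `baab` has currently been matched. A product state is a pair (one from each), accepting exactly when both do.
          a    b  
>  S0     S1   S2 
   S1     S1   S3 
   S2     S4   S3 
   S3     S5   S3 
   S4     S6   S7 
   S5     S8   S3 
   S6     S9  S10 
   S7     S4   S7 
   S8     S1  S11 
   S9     S9   S7 
 * S10    S4   S7 
   S11    S5   S3 
(> = start, * = accepting)

start=S0; accept=S10; S0-a>S1; S0-b>S2; S1-a>S1; S1-b>S3; S2-a>S4; S2-b>S3; S3-a>S5; S3-b>S3; S4-a>S6; S4-b>S7; S5-a>S8; S5-b>S3; S6-a>S9; S6-b>S10; S7-a>S4; S7-b>S7; S8-a>S1; S8-b>S11; S9-a>S9; S9-b>S7; S10-a>S4; S10-b>S7; S11-a>S5; S11-b>S3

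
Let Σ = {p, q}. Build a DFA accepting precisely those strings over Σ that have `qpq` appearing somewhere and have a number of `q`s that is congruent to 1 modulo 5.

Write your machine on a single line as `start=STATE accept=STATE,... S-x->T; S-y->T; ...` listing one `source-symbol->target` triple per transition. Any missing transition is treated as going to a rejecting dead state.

Handle the two conditions separately and then intersect. One (4 states) tracks whether and how much of `qpq` has been seen; the other (5 states) tracks the count of `q`s modulo 5. Each combined state is a pair, one component from each; accept when both components accept.
20 states suffice.
       p  q 
>  A   A  B 
   B   C  D 
   C   E  F 
   D   G  H 
   E   E  D 
   F   F  I 
   G   J  I 
   H   K  L 
   I   I  M 
   J   J  H 
   K   N  M 
   L   O  P 
   M   M  Q 
   N   N  L 
   O   R  Q 
   P   S  B 
   Q   Q  T 
   R   R  P 
   S   A  T 
 * T   T  F 
(> = start, * = accepting)

start=A; accept=T; A-p->A; A-q->B; B-p->C; B-q->D; C-p->E; C-q->F; D-p->G; D-q->H; E-p->E; E-q->D; F-p->F; F-q->I; G-p->J; G-q->I; H-p->K; H-q->L; I-p->I; I-q->M; J-p->J; J-q->H; K-p->N; K-q->M; L-p->O; L-q->P; M-p->M; M-q->Q; N-p->N; N-q->L; O-p->R; O-q->Q; P-p->S; P-q->B; Q-p->Q; Q-q->T; R-p->R; R-q->P; S-p->A; S-q->T; T-p->T; T-q->F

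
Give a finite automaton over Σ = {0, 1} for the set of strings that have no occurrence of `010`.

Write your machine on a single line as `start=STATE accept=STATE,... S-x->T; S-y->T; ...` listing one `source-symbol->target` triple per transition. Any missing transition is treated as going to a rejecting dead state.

This is the complement of 'contains `010`'. Use the same substring-matching states — q0 through q3 holding how much of `010` has just been matched — but flip the accepting set: everything except the trap q3 accepts.
4 states suffice.
        0   1  
>* q0   q1  q0 
 * q1   q1  q2 
 * q2   q3  q0 
   q3   q3  q3 
(> = start, * = accepting)

start=q0; accept=q0,q1,q2; q0-0->q1; q0-1->q0; q1-0->q1; q1-1->q2; q2-0->q3; q2-1->q0; q3-0->q3; q3-1->q3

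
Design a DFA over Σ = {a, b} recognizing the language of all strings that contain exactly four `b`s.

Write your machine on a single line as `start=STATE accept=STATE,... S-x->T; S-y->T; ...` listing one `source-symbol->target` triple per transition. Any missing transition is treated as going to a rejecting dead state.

Count `b`s, saturating at 5: states q0 through q4 mean 0 through 4 `b`s seen; q5 means more than 4. Each `b` increments (capped at q5); other symbols loop. Accept from {q4}.
A 6-state machine:
        a   b  
>  q0   q0  q1 
   q1   q1  q2 
   q2   q2  q3 
   q3   q3  q4 
 * q4   q4  q5 
   q5   q5  q5 
(> = start, * = accepting)

start=q0; accept=q4; q0-a->q0; q0-b->q1; q1-a->q1; q1-b->q2; q2-a->q2; q2-b->q3; q3-a->q3; q3-b->q4; q4-a->q4; q4-b->q5; q5-a->q5; q5-b->q5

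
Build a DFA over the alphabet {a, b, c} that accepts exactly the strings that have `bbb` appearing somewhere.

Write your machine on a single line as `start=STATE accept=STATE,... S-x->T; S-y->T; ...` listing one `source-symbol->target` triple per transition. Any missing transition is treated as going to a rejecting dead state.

States q0..q2 record the length of the longest prefix of `bbb` that matches the current input suffix. Reaching q3 means `bbb` has been seen, and we stay there forever. Accept from q3.
4 states suffice.
        a   b   c  
>  q0   q0  q1  q0 
   q1   q0  q2  q0 
   q2   q0  q3  q0 
 * q3   q3  q3  q3 
(> = start, * = accepting)

start=q0; accept=q3; q0-a->q0; q0-b->q1; q0-c->q0; q1-a->q0; q1-b->q2; q1-c->q0; q2-a->q0; q2-b->q3; q2-c->q0; q3-a->q3; q3-b->q3; q3-c->q3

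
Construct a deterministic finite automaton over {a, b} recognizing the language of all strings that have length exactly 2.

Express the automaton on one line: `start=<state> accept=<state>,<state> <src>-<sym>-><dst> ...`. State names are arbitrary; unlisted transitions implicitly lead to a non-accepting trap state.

We only need to distinguish lengths 0, 1, …, 2, and '>2'. Chain q0 → q1 → q2 → q3 on every symbol, with q3 looping. Accepting states: {q2}.
4 states suffice.
        a   b  
>  q0   q1  q1 
   q1   q2  q2 
 * q2   q3  q3 
   q3   q3  q3 
(> = start, * = accepting)

start=q0 accept=q2 q0-a->q1 q0-b->q1 q1-a->q2 q1-b->q2 q2-a->q3 q2-b->q3 q3-a->q3 q3-b->q3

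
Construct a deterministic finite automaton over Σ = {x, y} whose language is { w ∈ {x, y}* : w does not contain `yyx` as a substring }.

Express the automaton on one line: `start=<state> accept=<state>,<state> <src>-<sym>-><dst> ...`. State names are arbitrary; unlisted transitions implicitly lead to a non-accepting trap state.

Track partial matches of the forbidden pattern `yyx`. State s3 is a dead state reached once `yyx` has occurred; every other state accepts. s0 means no part of `yyx` is currently matched.
4 states suffice.
        x   y  
>* s0   s0  s1 
 * s1   s0  s2 
 * s2   s3  s2 
   s3   s3  s3 
(> = start, * = accepting)

start=s0 accept=s0,s1,s2 s0-x->s0 s0-y->s1 s1-x->s0 s1-y->s2 s2-x->s3 s2-y->s2 s3-x->s3 s3-y->s3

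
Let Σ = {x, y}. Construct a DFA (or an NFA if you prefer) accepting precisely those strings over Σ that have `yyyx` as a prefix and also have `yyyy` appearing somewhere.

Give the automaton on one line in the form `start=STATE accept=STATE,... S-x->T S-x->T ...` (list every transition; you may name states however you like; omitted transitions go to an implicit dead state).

start=q0 accept=q9 q0-x->q1 q0-y->q2 q1-x->q1 q1-y->q1 q2-x->q1 q2-y->q3 q3-x->q1 q3-y->q4 q4-x->q5 q4-y->q1 q5-x->q5 q5-y->q6 q6-x->q5 q6-y->q7 q7-x->q5 q7-y->q8 q8-x->q5 q8-y->q9 q9-x->q9 q9-y->q9

Handle the two conditions separately and then intersect. One (6 states) tracks whether the input so far still matches the prefix `yyyx`; the other (5 states) tracks whether and how much of `yyyy` has been seen. Each combined state is a pair, one component from each; accept when both components accept. Minimizing collapses redundant product states.
With 10 states:
        x   y  
>  q0   q1  q2 
   q1   q1  q1 
   q2   q1  q3 
   q3   q1  q4 
   q4   q5  q1 
   q5   q5  q6 
   q6   q5  q7 
   q7   q5  q8 
   q8   q5  q9 
 * q9   q9  q9 
(> = start, * = accepting)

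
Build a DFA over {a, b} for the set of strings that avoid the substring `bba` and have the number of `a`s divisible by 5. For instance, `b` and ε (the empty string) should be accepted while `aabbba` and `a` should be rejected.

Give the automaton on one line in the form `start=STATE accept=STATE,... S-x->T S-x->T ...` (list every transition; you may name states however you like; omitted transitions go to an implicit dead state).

start=q0 accept=q0,q2,q5 q0-a->q1 q0-b->q2 q1-a->q3 q1-b->q4 q2-a->q1 q2-b->q5 q3-a->q6 q3-b->q7 q4-a->q3 q4-b->q8 q5-a->q8 q5-b->q5 q6-a->q9 q6-b->q10 q7-a->q6 q7-b->q8 q8-a->q8 q8-b->q8 q9-a->q0 q9-b->q11 q10-a->q9 q10-b->q8 q11-a->q0 q11-b->q8

Build one automaton per condition and run them in lockstep. One (4 states) tracks partial matches of the forbidden pattern `bba`; the other (5 states) tracks the count of `a`s modulo 5. Each combined state is a pair, one component from each; accept when both components accept. Equivalent product states are then merged.
          a    b  
>* q0     q1   q2 
   q1     q3   q4 
 * q2     q1   q5 
   q3     q6   q7 
   q4     q3   q8 
 * q5     q8   q5 
   q6     q9  q10 
   q7     q6   q8 
   q8     q8   q8 
   q9     q0  q11 
   q10    q9   q8 
   q11    q0   q8 
(> = start, * = accepting)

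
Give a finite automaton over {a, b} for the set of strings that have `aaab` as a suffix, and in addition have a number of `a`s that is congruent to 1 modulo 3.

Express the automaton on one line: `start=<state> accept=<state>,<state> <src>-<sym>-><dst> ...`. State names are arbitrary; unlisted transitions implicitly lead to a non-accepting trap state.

start=s0 accept=s12 s0-a->s1 s0-b->s0 s1-a->s2 s1-b->s3 s2-a->s4 s2-b->s5 s3-a->s6 s3-b->s3 s4-a->s7 s4-b->s8 s5-a->s9 s5-b->s5 s6-a->s10 s6-b->s5 s7-a->s11 s7-b->s12 s8-a->s1 s8-b->s0 s9-a->s13 s9-b->s0 s10-a->s7 s10-b->s0 s11-a->s4 s11-b->s14 s12-a->s6 s12-b->s3 s13-a->s11 s13-b->s3 s14-a->s9 s14-b->s5

Handle the two conditions separately and then intersect. One (5 states) tracks how much of the suffix `aaab` has currently been matched; the other (3 states) tracks the count of `a`s modulo 3. Each combined state is a pair, one component from each; accept when both components accept.
15 states suffice.
          a    b  
>  s0     s1   s0 
   s1     s2   s3 
   s2     s4   s5 
   s3     s6   s3 
   s4     s7   s8 
   s5     s9   s5 
   s6    s10   s5 
   s7    s11  s12 
   s8     s1   s0 
   s9    s13   s0 
   s10    s7   s0 
   s11    s4  s14 
 * s12    s6   s3 
   s13   s11   s3 
   s14    s9   s5 
(> = start, * = accepting)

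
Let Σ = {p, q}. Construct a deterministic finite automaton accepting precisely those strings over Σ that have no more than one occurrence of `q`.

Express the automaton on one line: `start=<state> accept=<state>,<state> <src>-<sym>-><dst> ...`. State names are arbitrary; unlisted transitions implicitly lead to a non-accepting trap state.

Count `q`s, saturating at 2: state s0 means no `q` yet, s1 means one `q` seen, s2 means more than one. Each `q` increments (capped at s2); other symbols loop. Accept from {s0, s1}.
With 3 states:
        p   q  
>* s0   s0  s1 
 * s1   s1  s2 
   s2   s2  s2 
(> = start, * = accepting)

start=s0 accept=s0,s1 s0-p->s0 s0-q->s1 s1-p->s1 s1-q->s2 s2-p->s2 s2-q->s2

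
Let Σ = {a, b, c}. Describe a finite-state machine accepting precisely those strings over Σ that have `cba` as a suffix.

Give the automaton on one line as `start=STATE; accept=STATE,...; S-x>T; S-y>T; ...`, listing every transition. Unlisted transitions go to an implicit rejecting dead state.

Let each state record the length of the longest suffix of the input read so far that is also a prefix of `cba`. q1 means the last symbol is `c`; q2 means the last 2 symbols are `cb`; q3 means the last 3 symbols are `cba`. Accept only at q3, where the string currently ends in `cba`.
        a   b   c  
>  q0   q0  q0  q1 
   q1   q0  q2  q1 
   q2   q3  q0  q1 
 * q3   q0  q0  q1 
(> = start, * = accepting)

start=q0; accept=q3; q0-a>q0; q0-b>q0; q0-c>q1; q1-a>q0; q1-b>q2; q1-c>q1; q2-a>q3; q2-b>q0; q2-c>q1; q3-a>q0; q3-b>q0; q3-c>q1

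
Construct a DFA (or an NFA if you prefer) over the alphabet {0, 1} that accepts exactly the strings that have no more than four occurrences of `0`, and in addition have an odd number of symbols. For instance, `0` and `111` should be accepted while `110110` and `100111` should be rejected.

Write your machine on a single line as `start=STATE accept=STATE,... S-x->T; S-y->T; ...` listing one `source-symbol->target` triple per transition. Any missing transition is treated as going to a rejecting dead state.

start=s0; accept=s1,s2,s5,s6,s10; s0-0->s1; s0-1->s2; s1-0->s3; s1-1->s4; s2-0->s4; s2-1->s0; s3-0->s5; s3-1->s6; s4-0->s6; s4-1->s1; s5-0->s7; s5-1->s8; s6-0->s8; s6-1->s3; s7-0->s9; s7-1->s10; s8-0->s10; s8-1->s5; s9-0->s11; s9-1->s11; s10-0->s11; s10-1->s7; s11-0->s9; s11-1->s9

Handle the two conditions separately and then intersect. The first has 6 states tracking the count of `0`s, saturating at 5; the second has 2 states tracking the input length modulo 2. A product state is a pair (one from each), accepting exactly when both do.
With 12 states:
          0    1  
>  s0     s1   s2 
 * s1     s3   s4 
 * s2     s4   s0 
   s3     s5   s6 
   s4     s6   s1 
 * s5     s7   s8 
 * s6     s8   s3 
   s7     s9  s10 
   s8    s10   s5 
   s9    s11  s11 
 * s10   s11   s7 
   s11    s9   s9 
(> = start, * = accepting)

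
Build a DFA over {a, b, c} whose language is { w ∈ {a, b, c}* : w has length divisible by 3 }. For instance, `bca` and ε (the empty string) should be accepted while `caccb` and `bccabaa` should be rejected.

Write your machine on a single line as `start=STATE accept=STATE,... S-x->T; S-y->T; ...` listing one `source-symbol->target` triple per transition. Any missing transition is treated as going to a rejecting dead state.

Only the length mod 3 matters, so use a 3-cycle: from any state, every input symbol moves to the next state, wrapping q2 back to q0. Mark q0 accepting.
        a   b   c  
>* q0   q1  q1  q1 
   q1   q2  q2  q2 
   q2   q0  q0  q0 
(> = start, * = accepting)

start=q0; accept=q0; q0-a->q1; q0-b->q1; q0-c->q1; q1-a->q2; q1-b->q2; q1-c->q2; q2-a->q0; q2-b->q0; q2-c->q0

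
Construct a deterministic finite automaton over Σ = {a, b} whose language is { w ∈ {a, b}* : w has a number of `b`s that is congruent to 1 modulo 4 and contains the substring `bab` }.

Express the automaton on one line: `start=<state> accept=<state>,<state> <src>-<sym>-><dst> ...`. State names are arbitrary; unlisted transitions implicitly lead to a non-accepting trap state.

Run two small machines in parallel and take their product. The first has 4 states tracking the count of `b`s modulo 4; the second has 4 states tracking whether and how much of `bab` has been seen. A product state is a pair (one from each), accepting exactly when both do.
16 states suffice.
          a    b  
>  S0     S0   S1 
   S1     S2   S3 
   S2     S4   S5 
   S3     S6   S7 
   S4     S4   S3 
   S5     S5   S8 
   S6     S9   S8 
   S7    S10  S11 
   S8     S8  S12 
   S9     S9   S7 
   S10   S13  S12 
   S11   S14   S1 
   S12   S12  S15 
   S13   S13  S11 
   S14    S0  S15 
 * S15   S15   S5 
(> = start, * = accepting)

start=S0 accept=S15 S0-a->S0 S0-b->S1 S1-a->S2 S1-b->S3 S2-a->S4 S2-b->S5 S3-a->S6 S3-b->S7 S4-a->S4 S4-b->S3 S5-a->S5 S5-b->S8 S6-a->S9 S6-b->S8 S7-a->S10 S7-b->S11 S8-a->S8 S8-b->S12 S9-a->S9 S9-b->S7 S10-a->S13 S10-b->S12 S11-a->S14 S11-b->S1 S12-a->S12 S12-b->S15 S13-a->S13 S13-b->S11 S14-a->S0 S14-b->S15 S15-a->S15 S15-b->S5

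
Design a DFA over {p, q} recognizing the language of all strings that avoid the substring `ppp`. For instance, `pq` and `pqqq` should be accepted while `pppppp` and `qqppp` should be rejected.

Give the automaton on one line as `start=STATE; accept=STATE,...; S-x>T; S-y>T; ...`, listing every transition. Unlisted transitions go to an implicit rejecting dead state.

This is the complement of 'contains `ppp`'. Use the same substring-matching states — A through D holding how much of `ppp` has just been matched — but flip the accepting set: everything except the trap D accepts.
A 4-state machine:
       p  q 
>* A   B  A 
 * B   C  A 
 * C   D  A 
   D   D  D 
(> = start, * = accepting)

start=A; accept=A,B,C; A-p>B; A-q>A; B-p>C; B-q>A; C-p>D; C-q>A; D-p>D; D-q>D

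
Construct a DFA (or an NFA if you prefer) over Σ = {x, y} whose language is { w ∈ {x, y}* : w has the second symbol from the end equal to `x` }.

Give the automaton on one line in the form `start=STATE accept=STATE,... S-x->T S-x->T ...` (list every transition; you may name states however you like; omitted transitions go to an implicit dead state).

A DFA must remember the last 2 symbols (since which symbol is second-to-last isn't known until the input ends). Use one state per possible window of the last ≤2 symbols; accept from those whose window starts with `x`.
With 7 states:
        x   y  
>  q0   q1  q2 
   q1   q3  q4 
   q2   q5  q6 
 * q3   q3  q4 
 * q4   q5  q6 
   q5   q3  q4 
   q6   q5  q6 
(> = start, * = accepting)

start=q0 accept=q3,q4 q0-x->q1 q0-y->q2 q1-x->q3 q1-y->q4 q2-x->q5 q2-y->q6 q3-x->q3 q3-y->q4 q4-x->q5 q4-y->q6 q5-x->q3 q5-y->q4 q6-x->q5 q6-y->q6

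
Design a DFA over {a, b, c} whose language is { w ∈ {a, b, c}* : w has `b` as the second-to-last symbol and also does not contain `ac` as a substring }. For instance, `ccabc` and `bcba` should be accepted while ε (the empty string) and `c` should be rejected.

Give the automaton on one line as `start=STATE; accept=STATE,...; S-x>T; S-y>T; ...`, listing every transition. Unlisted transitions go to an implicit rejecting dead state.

start=S0; accept=S4,S5,S6; S0-a>S1; S0-b>S2; S0-c>S0; S1-a>S1; S1-b>S2; S1-c>S3; S2-a>S4; S2-b>S5; S2-c>S6; S3-a>S3; S3-b>S3; S3-c>S3; S4-a>S1; S4-b>S2; S4-c>S3; S5-a>S4; S5-b>S5; S5-c>S6; S6-a>S1; S6-b>S2; S6-c>S0

Build one automaton per condition and run them in lockstep. The first has 13 states tracking the last 2 symbols read; the second has 3 states tracking partial matches of the forbidden pattern `ac`. A product state is a pair (one from each), accepting exactly when both do. Equivalent product states are then merged.
With 7 states:
        a   b   c  
>  S0   S1  S2  S0 
   S1   S1  S2  S3 
   S2   S4  S5  S6 
   S3   S3  S3  S3 
 * S4   S1  S2  S3 
 * S5   S4  S5  S6 
 * S6   S1  S2  S0 
(> = start, * = accepting)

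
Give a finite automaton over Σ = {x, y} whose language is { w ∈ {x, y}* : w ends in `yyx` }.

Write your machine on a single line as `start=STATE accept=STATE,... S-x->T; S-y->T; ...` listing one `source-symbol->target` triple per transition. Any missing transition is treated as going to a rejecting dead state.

start=q0; accept=q3; q0-x->q0; q0-y->q1; q1-x->q0; q1-y->q2; q2-x->q3; q2-y->q2; q3-x->q0; q3-y->q1

Remember how much of `yyx` the current input suffix matches. State q0 means no match yet; q1 means the last symbol is `y`; q2 means the last 2 symbols are `yy`; q3 means the last 3 symbols are `yyx`. Only q3 accepts. On a mismatch, fall back to the longest proper suffix that is still a prefix of `yyx`.
4 states suffice.
        x   y  
>  q0   q0  q1 
   q1   q0  q2 
   q2   q3  q2 
 * q3   q0  q1 
(> = start, * = accepting)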